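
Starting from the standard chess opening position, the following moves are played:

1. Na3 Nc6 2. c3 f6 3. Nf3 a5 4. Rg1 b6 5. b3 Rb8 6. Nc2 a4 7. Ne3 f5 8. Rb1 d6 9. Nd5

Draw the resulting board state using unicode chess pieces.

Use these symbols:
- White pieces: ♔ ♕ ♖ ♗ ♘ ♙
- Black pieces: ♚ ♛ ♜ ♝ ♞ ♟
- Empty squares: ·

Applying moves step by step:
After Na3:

♜ ♞ ♝ ♛ ♚ ♝ ♞ ♜
♟ ♟ ♟ ♟ ♟ ♟ ♟ ♟
· · · · · · · ·
· · · · · · · ·
· · · · · · · ·
♘ · · · · · · ·
♙ ♙ ♙ ♙ ♙ ♙ ♙ ♙
♖ · ♗ ♕ ♔ ♗ ♘ ♖


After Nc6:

♜ · ♝ ♛ ♚ ♝ ♞ ♜
♟ ♟ ♟ ♟ ♟ ♟ ♟ ♟
· · ♞ · · · · ·
· · · · · · · ·
· · · · · · · ·
♘ · · · · · · ·
♙ ♙ ♙ ♙ ♙ ♙ ♙ ♙
♖ · ♗ ♕ ♔ ♗ ♘ ♖


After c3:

♜ · ♝ ♛ ♚ ♝ ♞ ♜
♟ ♟ ♟ ♟ ♟ ♟ ♟ ♟
· · ♞ · · · · ·
· · · · · · · ·
· · · · · · · ·
♘ · ♙ · · · · ·
♙ ♙ · ♙ ♙ ♙ ♙ ♙
♖ · ♗ ♕ ♔ ♗ ♘ ♖


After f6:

♜ · ♝ ♛ ♚ ♝ ♞ ♜
♟ ♟ ♟ ♟ ♟ · ♟ ♟
· · ♞ · · ♟ · ·
· · · · · · · ·
· · · · · · · ·
♘ · ♙ · · · · ·
♙ ♙ · ♙ ♙ ♙ ♙ ♙
♖ · ♗ ♕ ♔ ♗ ♘ ♖


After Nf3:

♜ · ♝ ♛ ♚ ♝ ♞ ♜
♟ ♟ ♟ ♟ ♟ · ♟ ♟
· · ♞ · · ♟ · ·
· · · · · · · ·
· · · · · · · ·
♘ · ♙ · · ♘ · ·
♙ ♙ · ♙ ♙ ♙ ♙ ♙
♖ · ♗ ♕ ♔ ♗ · ♖


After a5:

♜ · ♝ ♛ ♚ ♝ ♞ ♜
· ♟ ♟ ♟ ♟ · ♟ ♟
· · ♞ · · ♟ · ·
♟ · · · · · · ·
· · · · · · · ·
♘ · ♙ · · ♘ · ·
♙ ♙ · ♙ ♙ ♙ ♙ ♙
♖ · ♗ ♕ ♔ ♗ · ♖


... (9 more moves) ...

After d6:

· ♜ ♝ ♛ ♚ ♝ ♞ ♜
· · ♟ · ♟ · ♟ ♟
· ♟ ♞ ♟ · · · ·
· · · · · ♟ · ·
♟ · · · · · · ·
· ♙ ♙ · ♘ ♘ · ·
♙ · · ♙ ♙ ♙ ♙ ♙
· ♖ ♗ ♕ ♔ ♗ ♖ ·


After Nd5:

· ♜ ♝ ♛ ♚ ♝ ♞ ♜
· · ♟ · ♟ · ♟ ♟
· ♟ ♞ ♟ · · · ·
· · · ♘ · ♟ · ·
♟ · · · · · · ·
· ♙ ♙ · · ♘ · ·
♙ · · ♙ ♙ ♙ ♙ ♙
· ♖ ♗ ♕ ♔ ♗ ♖ ·



  a b c d e f g h
  ─────────────────
8│· ♜ ♝ ♛ ♚ ♝ ♞ ♜│8
7│· · ♟ · ♟ · ♟ ♟│7
6│· ♟ ♞ ♟ · · · ·│6
5│· · · ♘ · ♟ · ·│5
4│♟ · · · · · · ·│4
3│· ♙ ♙ · · ♘ · ·│3
2│♙ · · ♙ ♙ ♙ ♙ ♙│2
1│· ♖ ♗ ♕ ♔ ♗ ♖ ·│1
  ─────────────────
  a b c d e f g h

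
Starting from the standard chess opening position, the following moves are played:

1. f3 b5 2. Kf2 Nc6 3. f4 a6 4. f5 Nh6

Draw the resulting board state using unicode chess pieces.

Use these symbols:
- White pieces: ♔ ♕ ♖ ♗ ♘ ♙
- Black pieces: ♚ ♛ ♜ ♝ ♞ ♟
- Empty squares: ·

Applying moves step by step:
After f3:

♜ ♞ ♝ ♛ ♚ ♝ ♞ ♜
♟ ♟ ♟ ♟ ♟ ♟ ♟ ♟
· · · · · · · ·
· · · · · · · ·
· · · · · · · ·
· · · · · ♙ · ·
♙ ♙ ♙ ♙ ♙ · ♙ ♙
♖ ♘ ♗ ♕ ♔ ♗ ♘ ♖


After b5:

♜ ♞ ♝ ♛ ♚ ♝ ♞ ♜
♟ · ♟ ♟ ♟ ♟ ♟ ♟
· · · · · · · ·
· ♟ · · · · · ·
· · · · · · · ·
· · · · · ♙ · ·
♙ ♙ ♙ ♙ ♙ · ♙ ♙
♖ ♘ ♗ ♕ ♔ ♗ ♘ ♖


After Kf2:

♜ ♞ ♝ ♛ ♚ ♝ ♞ ♜
♟ · ♟ ♟ ♟ ♟ ♟ ♟
· · · · · · · ·
· ♟ · · · · · ·
· · · · · · · ·
· · · · · ♙ · ·
♙ ♙ ♙ ♙ ♙ ♔ ♙ ♙
♖ ♘ ♗ ♕ · ♗ ♘ ♖


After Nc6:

♜ · ♝ ♛ ♚ ♝ ♞ ♜
♟ · ♟ ♟ ♟ ♟ ♟ ♟
· · ♞ · · · · ·
· ♟ · · · · · ·
· · · · · · · ·
· · · · · ♙ · ·
♙ ♙ ♙ ♙ ♙ ♔ ♙ ♙
♖ ♘ ♗ ♕ · ♗ ♘ ♖


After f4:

♜ · ♝ ♛ ♚ ♝ ♞ ♜
♟ · ♟ ♟ ♟ ♟ ♟ ♟
· · ♞ · · · · ·
· ♟ · · · · · ·
· · · · · ♙ · ·
· · · · · · · ·
♙ ♙ ♙ ♙ ♙ ♔ ♙ ♙
♖ ♘ ♗ ♕ · ♗ ♘ ♖


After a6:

♜ · ♝ ♛ ♚ ♝ ♞ ♜
· · ♟ ♟ ♟ ♟ ♟ ♟
♟ · ♞ · · · · ·
· ♟ · · · · · ·
· · · · · ♙ · ·
· · · · · · · ·
♙ ♙ ♙ ♙ ♙ ♔ ♙ ♙
♖ ♘ ♗ ♕ · ♗ ♘ ♖


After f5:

♜ · ♝ ♛ ♚ ♝ ♞ ♜
· · ♟ ♟ ♟ ♟ ♟ ♟
♟ · ♞ · · · · ·
· ♟ · · · ♙ · ·
· · · · · · · ·
· · · · · · · ·
♙ ♙ ♙ ♙ ♙ ♔ ♙ ♙
♖ ♘ ♗ ♕ · ♗ ♘ ♖


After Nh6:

♜ · ♝ ♛ ♚ ♝ · ♜
· · ♟ ♟ ♟ ♟ ♟ ♟
♟ · ♞ · · · · ♞
· ♟ · · · ♙ · ·
· · · · · · · ·
· · · · · · · ·
♙ ♙ ♙ ♙ ♙ ♔ ♙ ♙
♖ ♘ ♗ ♕ · ♗ ♘ ♖



  a b c d e f g h
  ─────────────────
8│♜ · ♝ ♛ ♚ ♝ · ♜│8
7│· · ♟ ♟ ♟ ♟ ♟ ♟│7
6│♟ · ♞ · · · · ♞│6
5│· ♟ · · · ♙ · ·│5
4│· · · · · · · ·│4
3│· · · · · · · ·│3
2│♙ ♙ ♙ ♙ ♙ ♔ ♙ ♙│2
1│♖ ♘ ♗ ♕ · ♗ ♘ ♖│1
  ─────────────────
  a b c d e f g h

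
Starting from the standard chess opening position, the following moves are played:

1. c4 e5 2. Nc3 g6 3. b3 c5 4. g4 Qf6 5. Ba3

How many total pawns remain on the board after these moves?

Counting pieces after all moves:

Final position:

  a b c d e f g h
  ─────────────────
8│♜ ♞ ♝ · ♚ ♝ ♞ ♜│8
7│♟ ♟ · ♟ · ♟ · ♟│7
6│· · · · · ♛ ♟ ·│6
5│· · ♟ · ♟ · · ·│5
4│· · ♙ · · · ♙ ·│4
3│♗ ♙ ♘ · · · · ·│3
2│♙ · · ♙ ♙ ♙ · ♙│2
1│♖ · · ♕ ♔ ♗ ♘ ♖│1
  ─────────────────
  a b c d e f g h


16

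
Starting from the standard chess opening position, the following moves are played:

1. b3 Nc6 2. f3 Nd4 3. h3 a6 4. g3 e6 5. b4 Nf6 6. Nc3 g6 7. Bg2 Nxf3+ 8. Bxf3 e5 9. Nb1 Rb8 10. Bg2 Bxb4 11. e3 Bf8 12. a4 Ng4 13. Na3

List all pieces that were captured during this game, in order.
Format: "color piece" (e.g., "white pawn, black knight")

Tracking captures:
  Nxf3+: captured white pawn
  Bxf3: captured black knight
  Bxb4: captured white pawn

white pawn, black knight, white pawn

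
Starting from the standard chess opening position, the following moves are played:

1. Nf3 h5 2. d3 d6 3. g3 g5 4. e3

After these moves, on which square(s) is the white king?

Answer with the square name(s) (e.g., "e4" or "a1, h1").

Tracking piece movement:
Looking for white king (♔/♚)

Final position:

  a b c d e f g h
  ─────────────────
8│♜ ♞ ♝ ♛ ♚ ♝ ♞ ♜│8
7│♟ ♟ ♟ · ♟ ♟ · ·│7
6│· · · ♟ · · · ·│6
5│· · · · · · ♟ ♟│5
4│· · · · · · · ·│4
3│· · · ♙ ♙ ♘ ♙ ·│3
2│♙ ♙ ♙ · · ♙ · ♙│2
1│♖ ♘ ♗ ♕ ♔ ♗ · ♖│1
  ─────────────────
  a b c d e f g h


e1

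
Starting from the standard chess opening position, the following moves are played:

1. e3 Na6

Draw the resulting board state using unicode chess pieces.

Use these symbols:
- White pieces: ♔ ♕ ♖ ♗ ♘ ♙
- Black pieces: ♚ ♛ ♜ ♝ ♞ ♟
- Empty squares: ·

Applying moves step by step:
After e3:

♜ ♞ ♝ ♛ ♚ ♝ ♞ ♜
♟ ♟ ♟ ♟ ♟ ♟ ♟ ♟
· · · · · · · ·
· · · · · · · ·
· · · · · · · ·
· · · · ♙ · · ·
♙ ♙ ♙ ♙ · ♙ ♙ ♙
♖ ♘ ♗ ♕ ♔ ♗ ♘ ♖


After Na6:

♜ · ♝ ♛ ♚ ♝ ♞ ♜
♟ ♟ ♟ ♟ ♟ ♟ ♟ ♟
♞ · · · · · · ·
· · · · · · · ·
· · · · · · · ·
· · · · ♙ · · ·
♙ ♙ ♙ ♙ · ♙ ♙ ♙
♖ ♘ ♗ ♕ ♔ ♗ ♘ ♖



  a b c d e f g h
  ─────────────────
8│♜ · ♝ ♛ ♚ ♝ ♞ ♜│8
7│♟ ♟ ♟ ♟ ♟ ♟ ♟ ♟│7
6│♞ · · · · · · ·│6
5│· · · · · · · ·│5
4│· · · · · · · ·│4
3│· · · · ♙ · · ·│3
2│♙ ♙ ♙ ♙ · ♙ ♙ ♙│2
1│♖ ♘ ♗ ♕ ♔ ♗ ♘ ♖│1
  ─────────────────
  a b c d e f g h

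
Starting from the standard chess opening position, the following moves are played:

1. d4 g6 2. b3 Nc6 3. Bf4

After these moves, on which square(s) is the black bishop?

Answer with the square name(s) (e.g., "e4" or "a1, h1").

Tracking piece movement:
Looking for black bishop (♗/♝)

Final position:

  a b c d e f g h
  ─────────────────
8│♜ · ♝ ♛ ♚ ♝ ♞ ♜│8
7│♟ ♟ ♟ ♟ ♟ ♟ · ♟│7
6│· · ♞ · · · ♟ ·│6
5│· · · · · · · ·│5
4│· · · ♙ · ♗ · ·│4
3│· ♙ · · · · · ·│3
2│♙ · ♙ · ♙ ♙ ♙ ♙│2
1│♖ ♘ · ♕ ♔ ♗ ♘ ♖│1
  ─────────────────
  a b c d e f g h


c8, f8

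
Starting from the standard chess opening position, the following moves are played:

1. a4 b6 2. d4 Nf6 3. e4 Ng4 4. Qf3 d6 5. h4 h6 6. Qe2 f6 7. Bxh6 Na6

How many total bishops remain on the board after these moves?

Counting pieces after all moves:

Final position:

  a b c d e f g h
  ─────────────────
8│♜ · ♝ ♛ ♚ ♝ · ♜│8
7│♟ · ♟ · ♟ · ♟ ·│7
6│♞ ♟ · ♟ · ♟ · ♗│6
5│· · · · · · · ·│5
4│♙ · · ♙ ♙ · ♞ ♙│4
3│· · · · · · · ·│3
2│· ♙ ♙ · ♕ ♙ ♙ ·│2
1│♖ ♘ · · ♔ ♗ ♘ ♖│1
  ─────────────────
  a b c d e f g h


4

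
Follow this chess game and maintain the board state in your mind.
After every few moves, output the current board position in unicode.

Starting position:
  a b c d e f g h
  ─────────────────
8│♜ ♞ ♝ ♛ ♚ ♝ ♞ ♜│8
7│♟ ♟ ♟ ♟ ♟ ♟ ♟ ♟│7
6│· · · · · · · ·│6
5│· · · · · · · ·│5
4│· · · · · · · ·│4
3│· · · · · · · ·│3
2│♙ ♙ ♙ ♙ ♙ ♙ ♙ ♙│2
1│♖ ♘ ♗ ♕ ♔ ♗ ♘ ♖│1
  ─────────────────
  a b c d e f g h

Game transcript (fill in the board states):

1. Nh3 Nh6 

  a b c d e f g h
  ─────────────────
8│♜ ♞ ♝ ♛ ♚ ♝ · ♜│8
7│♟ ♟ ♟ ♟ ♟ ♟ ♟ ♟│7
6│· · · · · · · ♞│6
5│· · · · · · · ·│5
4│· · · · · · · ·│4
3│· · · · · · · ♘│3
2│♙ ♙ ♙ ♙ ♙ ♙ ♙ ♙│2
1│♖ ♘ ♗ ♕ ♔ ♗ · ♖│1
  ─────────────────
  a b c d e f g h

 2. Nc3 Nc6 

  a b c d e f g h
  ─────────────────
8│♜ · ♝ ♛ ♚ ♝ · ♜│8
7│♟ ♟ ♟ ♟ ♟ ♟ ♟ ♟│7
6│· · ♞ · · · · ♞│6
5│· · · · · · · ·│5
4│· · · · · · · ·│4
3│· · ♘ · · · · ♘│3
2│♙ ♙ ♙ ♙ ♙ ♙ ♙ ♙│2
1│♖ · ♗ ♕ ♔ ♗ · ♖│1
  ─────────────────
  a b c d e f g h

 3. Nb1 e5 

  a b c d e f g h
  ─────────────────
8│♜ · ♝ ♛ ♚ ♝ · ♜│8
7│♟ ♟ ♟ ♟ · ♟ ♟ ♟│7
6│· · ♞ · · · · ♞│6
5│· · · · ♟ · · ·│5
4│· · · · · · · ·│4
3│· · · · · · · ♘│3
2│♙ ♙ ♙ ♙ ♙ ♙ ♙ ♙│2
1│♖ ♘ ♗ ♕ ♔ ♗ · ♖│1
  ─────────────────
  a b c d e f g h

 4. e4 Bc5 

  a b c d e f g h
  ─────────────────
8│♜ · ♝ ♛ ♚ · · ♜│8
7│♟ ♟ ♟ ♟ · ♟ ♟ ♟│7
6│· · ♞ · · · · ♞│6
5│· · ♝ · ♟ · · ·│5
4│· · · · ♙ · · ·│4
3│· · · · · · · ♘│3
2│♙ ♙ ♙ ♙ · ♙ ♙ ♙│2
1│♖ ♘ ♗ ♕ ♔ ♗ · ♖│1
  ─────────────────
  a b c d e f g h



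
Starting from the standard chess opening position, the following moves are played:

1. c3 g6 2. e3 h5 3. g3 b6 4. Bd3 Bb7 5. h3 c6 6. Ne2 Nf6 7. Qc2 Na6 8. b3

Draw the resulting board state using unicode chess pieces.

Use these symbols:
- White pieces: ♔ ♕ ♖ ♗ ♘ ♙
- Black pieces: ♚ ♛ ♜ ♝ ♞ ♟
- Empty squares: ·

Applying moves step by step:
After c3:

♜ ♞ ♝ ♛ ♚ ♝ ♞ ♜
♟ ♟ ♟ ♟ ♟ ♟ ♟ ♟
· · · · · · · ·
· · · · · · · ·
· · · · · · · ·
· · ♙ · · · · ·
♙ ♙ · ♙ ♙ ♙ ♙ ♙
♖ ♘ ♗ ♕ ♔ ♗ ♘ ♖


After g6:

♜ ♞ ♝ ♛ ♚ ♝ ♞ ♜
♟ ♟ ♟ ♟ ♟ ♟ · ♟
· · · · · · ♟ ·
· · · · · · · ·
· · · · · · · ·
· · ♙ · · · · ·
♙ ♙ · ♙ ♙ ♙ ♙ ♙
♖ ♘ ♗ ♕ ♔ ♗ ♘ ♖


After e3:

♜ ♞ ♝ ♛ ♚ ♝ ♞ ♜
♟ ♟ ♟ ♟ ♟ ♟ · ♟
· · · · · · ♟ ·
· · · · · · · ·
· · · · · · · ·
· · ♙ · ♙ · · ·
♙ ♙ · ♙ · ♙ ♙ ♙
♖ ♘ ♗ ♕ ♔ ♗ ♘ ♖


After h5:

♜ ♞ ♝ ♛ ♚ ♝ ♞ ♜
♟ ♟ ♟ ♟ ♟ ♟ · ·
· · · · · · ♟ ·
· · · · · · · ♟
· · · · · · · ·
· · ♙ · ♙ · · ·
♙ ♙ · ♙ · ♙ ♙ ♙
♖ ♘ ♗ ♕ ♔ ♗ ♘ ♖


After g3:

♜ ♞ ♝ ♛ ♚ ♝ ♞ ♜
♟ ♟ ♟ ♟ ♟ ♟ · ·
· · · · · · ♟ ·
· · · · · · · ♟
· · · · · · · ·
· · ♙ · ♙ · ♙ ·
♙ ♙ · ♙ · ♙ · ♙
♖ ♘ ♗ ♕ ♔ ♗ ♘ ♖


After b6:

♜ ♞ ♝ ♛ ♚ ♝ ♞ ♜
♟ · ♟ ♟ ♟ ♟ · ·
· ♟ · · · · ♟ ·
· · · · · · · ♟
· · · · · · · ·
· · ♙ · ♙ · ♙ ·
♙ ♙ · ♙ · ♙ · ♙
♖ ♘ ♗ ♕ ♔ ♗ ♘ ♖


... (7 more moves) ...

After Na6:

♜ · · ♛ ♚ ♝ · ♜
♟ ♝ · ♟ ♟ ♟ · ·
♞ ♟ ♟ · · ♞ ♟ ·
· · · · · · · ♟
· · · · · · · ·
· · ♙ ♗ ♙ · ♙ ♙
♙ ♙ ♕ ♙ ♘ ♙ · ·
♖ ♘ ♗ · ♔ · · ♖


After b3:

♜ · · ♛ ♚ ♝ · ♜
♟ ♝ · ♟ ♟ ♟ · ·
♞ ♟ ♟ · · ♞ ♟ ·
· · · · · · · ♟
· · · · · · · ·
· ♙ ♙ ♗ ♙ · ♙ ♙
♙ · ♕ ♙ ♘ ♙ · ·
♖ ♘ ♗ · ♔ · · ♖



  a b c d e f g h
  ─────────────────
8│♜ · · ♛ ♚ ♝ · ♜│8
7│♟ ♝ · ♟ ♟ ♟ · ·│7
6│♞ ♟ ♟ · · ♞ ♟ ·│6
5│· · · · · · · ♟│5
4│· · · · · · · ·│4
3│· ♙ ♙ ♗ ♙ · ♙ ♙│3
2│♙ · ♕ ♙ ♘ ♙ · ·│2
1│♖ ♘ ♗ · ♔ · · ♖│1
  ─────────────────
  a b c d e f g h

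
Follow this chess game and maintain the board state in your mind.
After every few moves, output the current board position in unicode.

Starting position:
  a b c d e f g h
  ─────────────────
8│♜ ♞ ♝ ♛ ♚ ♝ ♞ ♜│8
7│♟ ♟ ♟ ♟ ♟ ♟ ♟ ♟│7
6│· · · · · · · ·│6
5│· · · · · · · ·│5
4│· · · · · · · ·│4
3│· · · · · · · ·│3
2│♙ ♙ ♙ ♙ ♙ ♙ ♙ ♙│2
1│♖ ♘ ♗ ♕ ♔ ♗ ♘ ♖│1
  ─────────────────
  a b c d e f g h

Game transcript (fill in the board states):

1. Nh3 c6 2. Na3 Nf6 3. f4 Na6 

  a b c d e f g h
  ─────────────────
8│♜ · ♝ ♛ ♚ ♝ · ♜│8
7│♟ ♟ · ♟ ♟ ♟ ♟ ♟│7
6│♞ · ♟ · · ♞ · ·│6
5│· · · · · · · ·│5
4│· · · · · ♙ · ·│4
3│♘ · · · · · · ♘│3
2│♙ ♙ ♙ ♙ ♙ · ♙ ♙│2
1│♖ · ♗ ♕ ♔ ♗ · ♖│1
  ─────────────────
  a b c d e f g h

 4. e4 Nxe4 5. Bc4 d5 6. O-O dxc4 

  a b c d e f g h
  ─────────────────
8│♜ · ♝ ♛ ♚ ♝ · ♜│8
7│♟ ♟ · · ♟ ♟ ♟ ♟│7
6│♞ · ♟ · · · · ·│6
5│· · · · · · · ·│5
4│· · ♟ · ♞ ♙ · ·│4
3│♘ · · · · · · ♘│3
2│♙ ♙ ♙ ♙ · · ♙ ♙│2
1│♖ · ♗ ♕ · ♖ ♔ ·│1
  ─────────────────
  a b c d e f g h

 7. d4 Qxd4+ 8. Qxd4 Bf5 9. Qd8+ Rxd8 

  a b c d e f g h
  ─────────────────
8│· · · ♜ ♚ ♝ · ♜│8
7│♟ ♟ · · ♟ ♟ ♟ ♟│7
6│♞ · ♟ · · · · ·│6
5│· · · · · ♝ · ·│5
4│· · ♟ · ♞ ♙ · ·│4
3│♘ · · · · · · ♘│3
2│♙ ♙ ♙ · · · ♙ ♙│2
1│♖ · ♗ · · ♖ ♔ ·│1
  ─────────────────
  a b c d e f g h

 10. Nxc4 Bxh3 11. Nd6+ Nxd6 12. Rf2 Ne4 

  a b c d e f g h
  ─────────────────
8│· · · ♜ ♚ ♝ · ♜│8
7│♟ ♟ · · ♟ ♟ ♟ ♟│7
6│♞ · ♟ · · · · ·│6
5│· · · · · · · ·│5
4│· · · · ♞ ♙ · ·│4
3│· · · · · · · ♝│3
2│♙ ♙ ♙ · · ♖ ♙ ♙│2
1│♖ · ♗ · · · ♔ ·│1
  ─────────────────
  a b c d e f g h

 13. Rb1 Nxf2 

  a b c d e f g h
  ─────────────────
8│· · · ♜ ♚ ♝ · ♜│8
7│♟ ♟ · · ♟ ♟ ♟ ♟│7
6│♞ · ♟ · · · · ·│6
5│· · · · · · · ·│5
4│· · · · · ♙ · ·│4
3│· · · · · · · ♝│3
2│♙ ♙ ♙ · · ♞ ♙ ♙│2
1│· ♖ ♗ · · · ♔ ·│1
  ─────────────────
  a b c d e f g h


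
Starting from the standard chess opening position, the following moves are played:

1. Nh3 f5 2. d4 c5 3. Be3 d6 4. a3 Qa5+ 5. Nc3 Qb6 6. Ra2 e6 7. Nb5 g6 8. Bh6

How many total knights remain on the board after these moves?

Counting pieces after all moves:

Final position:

  a b c d e f g h
  ─────────────────
8│♜ ♞ ♝ · ♚ ♝ ♞ ♜│8
7│♟ ♟ · · · · · ♟│7
6│· ♛ · ♟ ♟ · ♟ ♗│6
5│· ♘ ♟ · · ♟ · ·│5
4│· · · ♙ · · · ·│4
3│♙ · · · · · · ♘│3
2│♖ ♙ ♙ · ♙ ♙ ♙ ♙│2
1│· · · ♕ ♔ ♗ · ♖│1
  ─────────────────
  a b c d e f g h


4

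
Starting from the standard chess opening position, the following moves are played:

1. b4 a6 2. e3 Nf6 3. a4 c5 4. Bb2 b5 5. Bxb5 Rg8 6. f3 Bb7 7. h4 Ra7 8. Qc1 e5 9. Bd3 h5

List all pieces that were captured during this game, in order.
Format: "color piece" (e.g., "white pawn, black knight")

Tracking captures:
  Bxb5: captured black pawn

black pawn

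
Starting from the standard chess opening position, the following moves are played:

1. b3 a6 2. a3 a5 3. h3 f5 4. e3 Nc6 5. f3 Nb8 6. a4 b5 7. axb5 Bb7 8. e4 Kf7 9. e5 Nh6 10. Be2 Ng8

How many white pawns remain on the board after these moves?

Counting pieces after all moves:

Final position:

  a b c d e f g h
  ─────────────────
8│♜ ♞ · ♛ · ♝ ♞ ♜│8
7│· ♝ ♟ ♟ ♟ ♚ ♟ ♟│7
6│· · · · · · · ·│6
5│♟ ♙ · · ♙ ♟ · ·│5
4│· · · · · · · ·│4
3│· ♙ · · · ♙ · ♙│3
2│· · ♙ ♙ ♗ · ♙ ·│2
1│♖ ♘ ♗ ♕ ♔ · ♘ ♖│1
  ─────────────────
  a b c d e f g h


8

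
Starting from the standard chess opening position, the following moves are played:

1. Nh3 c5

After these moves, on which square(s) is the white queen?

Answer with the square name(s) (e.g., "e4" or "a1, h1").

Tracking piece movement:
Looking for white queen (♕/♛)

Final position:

  a b c d e f g h
  ─────────────────
8│♜ ♞ ♝ ♛ ♚ ♝ ♞ ♜│8
7│♟ ♟ · ♟ ♟ ♟ ♟ ♟│7
6│· · · · · · · ·│6
5│· · ♟ · · · · ·│5
4│· · · · · · · ·│4
3│· · · · · · · ♘│3
2│♙ ♙ ♙ ♙ ♙ ♙ ♙ ♙│2
1│♖ ♘ ♗ ♕ ♔ ♗ · ♖│1
  ─────────────────
  a b c d e f g h


d1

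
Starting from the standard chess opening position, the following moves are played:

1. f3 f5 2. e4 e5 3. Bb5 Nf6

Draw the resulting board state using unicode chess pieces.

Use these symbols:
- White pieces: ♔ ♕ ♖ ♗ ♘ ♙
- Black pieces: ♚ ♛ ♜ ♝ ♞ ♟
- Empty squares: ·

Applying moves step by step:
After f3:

♜ ♞ ♝ ♛ ♚ ♝ ♞ ♜
♟ ♟ ♟ ♟ ♟ ♟ ♟ ♟
· · · · · · · ·
· · · · · · · ·
· · · · · · · ·
· · · · · ♙ · ·
♙ ♙ ♙ ♙ ♙ · ♙ ♙
♖ ♘ ♗ ♕ ♔ ♗ ♘ ♖


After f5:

♜ ♞ ♝ ♛ ♚ ♝ ♞ ♜
♟ ♟ ♟ ♟ ♟ · ♟ ♟
· · · · · · · ·
· · · · · ♟ · ·
· · · · · · · ·
· · · · · ♙ · ·
♙ ♙ ♙ ♙ ♙ · ♙ ♙
♖ ♘ ♗ ♕ ♔ ♗ ♘ ♖


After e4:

♜ ♞ ♝ ♛ ♚ ♝ ♞ ♜
♟ ♟ ♟ ♟ ♟ · ♟ ♟
· · · · · · · ·
· · · · · ♟ · ·
· · · · ♙ · · ·
· · · · · ♙ · ·
♙ ♙ ♙ ♙ · · ♙ ♙
♖ ♘ ♗ ♕ ♔ ♗ ♘ ♖


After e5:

♜ ♞ ♝ ♛ ♚ ♝ ♞ ♜
♟ ♟ ♟ ♟ · · ♟ ♟
· · · · · · · ·
· · · · ♟ ♟ · ·
· · · · ♙ · · ·
· · · · · ♙ · ·
♙ ♙ ♙ ♙ · · ♙ ♙
♖ ♘ ♗ ♕ ♔ ♗ ♘ ♖


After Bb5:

♜ ♞ ♝ ♛ ♚ ♝ ♞ ♜
♟ ♟ ♟ ♟ · · ♟ ♟
· · · · · · · ·
· ♗ · · ♟ ♟ · ·
· · · · ♙ · · ·
· · · · · ♙ · ·
♙ ♙ ♙ ♙ · · ♙ ♙
♖ ♘ ♗ ♕ ♔ · ♘ ♖


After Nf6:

♜ ♞ ♝ ♛ ♚ ♝ · ♜
♟ ♟ ♟ ♟ · · ♟ ♟
· · · · · ♞ · ·
· ♗ · · ♟ ♟ · ·
· · · · ♙ · · ·
· · · · · ♙ · ·
♙ ♙ ♙ ♙ · · ♙ ♙
♖ ♘ ♗ ♕ ♔ · ♘ ♖



  a b c d e f g h
  ─────────────────
8│♜ ♞ ♝ ♛ ♚ ♝ · ♜│8
7│♟ ♟ ♟ ♟ · · ♟ ♟│7
6│· · · · · ♞ · ·│6
5│· ♗ · · ♟ ♟ · ·│5
4│· · · · ♙ · · ·│4
3│· · · · · ♙ · ·│3
2│♙ ♙ ♙ ♙ · · ♙ ♙│2
1│♖ ♘ ♗ ♕ ♔ · ♘ ♖│1
  ─────────────────
  a b c d e f g h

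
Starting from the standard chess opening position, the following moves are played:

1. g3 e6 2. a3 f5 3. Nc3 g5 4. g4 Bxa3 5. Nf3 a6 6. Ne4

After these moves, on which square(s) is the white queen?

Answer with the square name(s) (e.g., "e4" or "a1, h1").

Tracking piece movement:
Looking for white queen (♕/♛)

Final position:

  a b c d e f g h
  ─────────────────
8│♜ ♞ ♝ ♛ ♚ · ♞ ♜│8
7│· ♟ ♟ ♟ · · · ♟│7
6│♟ · · · ♟ · · ·│6
5│· · · · · ♟ ♟ ·│5
4│· · · · ♘ · ♙ ·│4
3│♝ · · · · ♘ · ·│3
2│· ♙ ♙ ♙ ♙ ♙ · ♙│2
1│♖ · ♗ ♕ ♔ ♗ · ♖│1
  ─────────────────
  a b c d e f g h


d1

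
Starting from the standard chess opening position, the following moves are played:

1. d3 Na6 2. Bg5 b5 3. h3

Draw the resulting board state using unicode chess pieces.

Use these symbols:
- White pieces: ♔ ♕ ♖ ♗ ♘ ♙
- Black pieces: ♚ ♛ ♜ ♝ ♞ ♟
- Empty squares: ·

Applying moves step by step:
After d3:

♜ ♞ ♝ ♛ ♚ ♝ ♞ ♜
♟ ♟ ♟ ♟ ♟ ♟ ♟ ♟
· · · · · · · ·
· · · · · · · ·
· · · · · · · ·
· · · ♙ · · · ·
♙ ♙ ♙ · ♙ ♙ ♙ ♙
♖ ♘ ♗ ♕ ♔ ♗ ♘ ♖


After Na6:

♜ · ♝ ♛ ♚ ♝ ♞ ♜
♟ ♟ ♟ ♟ ♟ ♟ ♟ ♟
♞ · · · · · · ·
· · · · · · · ·
· · · · · · · ·
· · · ♙ · · · ·
♙ ♙ ♙ · ♙ ♙ ♙ ♙
♖ ♘ ♗ ♕ ♔ ♗ ♘ ♖


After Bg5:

♜ · ♝ ♛ ♚ ♝ ♞ ♜
♟ ♟ ♟ ♟ ♟ ♟ ♟ ♟
♞ · · · · · · ·
· · · · · · ♗ ·
· · · · · · · ·
· · · ♙ · · · ·
♙ ♙ ♙ · ♙ ♙ ♙ ♙
♖ ♘ · ♕ ♔ ♗ ♘ ♖


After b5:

♜ · ♝ ♛ ♚ ♝ ♞ ♜
♟ · ♟ ♟ ♟ ♟ ♟ ♟
♞ · · · · · · ·
· ♟ · · · · ♗ ·
· · · · · · · ·
· · · ♙ · · · ·
♙ ♙ ♙ · ♙ ♙ ♙ ♙
♖ ♘ · ♕ ♔ ♗ ♘ ♖


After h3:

♜ · ♝ ♛ ♚ ♝ ♞ ♜
♟ · ♟ ♟ ♟ ♟ ♟ ♟
♞ · · · · · · ·
· ♟ · · · · ♗ ·
· · · · · · · ·
· · · ♙ · · · ♙
♙ ♙ ♙ · ♙ ♙ ♙ ·
♖ ♘ · ♕ ♔ ♗ ♘ ♖



  a b c d e f g h
  ─────────────────
8│♜ · ♝ ♛ ♚ ♝ ♞ ♜│8
7│♟ · ♟ ♟ ♟ ♟ ♟ ♟│7
6│♞ · · · · · · ·│6
5│· ♟ · · · · ♗ ·│5
4│· · · · · · · ·│4
3│· · · ♙ · · · ♙│3
2│♙ ♙ ♙ · ♙ ♙ ♙ ·│2
1│♖ ♘ · ♕ ♔ ♗ ♘ ♖│1
  ─────────────────
  a b c d e f g h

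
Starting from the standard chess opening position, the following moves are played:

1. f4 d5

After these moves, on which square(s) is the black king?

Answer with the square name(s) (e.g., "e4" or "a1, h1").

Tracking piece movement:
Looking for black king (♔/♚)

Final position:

  a b c d e f g h
  ─────────────────
8│♜ ♞ ♝ ♛ ♚ ♝ ♞ ♜│8
7│♟ ♟ ♟ · ♟ ♟ ♟ ♟│7
6│· · · · · · · ·│6
5│· · · ♟ · · · ·│5
4│· · · · · ♙ · ·│4
3│· · · · · · · ·│3
2│♙ ♙ ♙ ♙ ♙ · ♙ ♙│2
1│♖ ♘ ♗ ♕ ♔ ♗ ♘ ♖│1
  ─────────────────
  a b c d e f g h


e8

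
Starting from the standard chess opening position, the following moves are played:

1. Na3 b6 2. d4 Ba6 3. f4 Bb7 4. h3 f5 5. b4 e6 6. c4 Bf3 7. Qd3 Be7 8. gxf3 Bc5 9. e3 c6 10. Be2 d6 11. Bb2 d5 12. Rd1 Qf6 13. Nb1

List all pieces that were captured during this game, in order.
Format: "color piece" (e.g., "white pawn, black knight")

Tracking captures:
  gxf3: captured black bishop

black bishop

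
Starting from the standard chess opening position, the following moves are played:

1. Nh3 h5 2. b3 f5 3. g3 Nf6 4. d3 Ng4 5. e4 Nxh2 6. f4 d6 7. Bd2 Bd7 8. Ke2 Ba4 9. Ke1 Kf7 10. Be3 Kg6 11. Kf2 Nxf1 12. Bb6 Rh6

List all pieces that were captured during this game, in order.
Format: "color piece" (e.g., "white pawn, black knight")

Tracking captures:
  Nxh2: captured white pawn
  Nxf1: captured white bishop

white pawn, white bishop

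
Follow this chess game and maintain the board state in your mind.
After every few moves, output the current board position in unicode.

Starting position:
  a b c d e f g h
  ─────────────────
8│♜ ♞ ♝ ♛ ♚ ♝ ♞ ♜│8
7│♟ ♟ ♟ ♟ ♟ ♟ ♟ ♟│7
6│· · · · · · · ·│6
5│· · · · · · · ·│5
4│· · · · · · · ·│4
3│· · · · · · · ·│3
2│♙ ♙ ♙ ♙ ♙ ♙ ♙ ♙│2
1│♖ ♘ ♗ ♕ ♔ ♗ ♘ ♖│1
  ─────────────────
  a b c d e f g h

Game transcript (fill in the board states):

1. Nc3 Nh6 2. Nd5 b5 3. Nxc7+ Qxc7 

  a b c d e f g h
  ─────────────────
8│♜ ♞ ♝ · ♚ ♝ · ♜│8
7│♟ · ♛ ♟ ♟ ♟ ♟ ♟│7
6│· · · · · · · ♞│6
5│· ♟ · · · · · ·│5
4│· · · · · · · ·│4
3│· · · · · · · ·│3
2│♙ ♙ ♙ ♙ ♙ ♙ ♙ ♙│2
1│♖ · ♗ ♕ ♔ ♗ ♘ ♖│1
  ─────────────────
  a b c d e f g h

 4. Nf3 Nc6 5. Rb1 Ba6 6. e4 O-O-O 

  a b c d e f g h
  ─────────────────
8│· · ♚ ♜ · ♝ · ♜│8
7│♟ · ♛ ♟ ♟ ♟ ♟ ♟│7
6│♝ · ♞ · · · · ♞│6
5│· ♟ · · · · · ·│5
4│· · · · ♙ · · ·│4
3│· · · · · ♘ · ·│3
2│♙ ♙ ♙ ♙ · ♙ ♙ ♙│2
1│· ♖ ♗ ♕ ♔ ♗ · ♖│1
  ─────────────────
  a b c d e f g h

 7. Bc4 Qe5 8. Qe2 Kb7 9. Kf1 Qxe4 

  a b c d e f g h
  ─────────────────
8│· · · ♜ · ♝ · ♜│8
7│♟ ♚ · ♟ ♟ ♟ ♟ ♟│7
6│♝ · ♞ · · · · ♞│6
5│· ♟ · · · · · ·│5
4│· · ♗ · ♛ · · ·│4
3│· · · · · ♘ · ·│3
2│♙ ♙ ♙ ♙ ♕ ♙ ♙ ♙│2
1│· ♖ ♗ · · ♔ · ♖│1
  ─────────────────
  a b c d e f g h

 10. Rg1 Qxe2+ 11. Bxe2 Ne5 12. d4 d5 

  a b c d e f g h
  ─────────────────
8│· · · ♜ · ♝ · ♜│8
7│♟ ♚ · · ♟ ♟ ♟ ♟│7
6│♝ · · · · · · ♞│6
5│· ♟ · ♟ ♞ · · ·│5
4│· · · ♙ · · · ·│4
3│· · · · · ♘ · ·│3
2│♙ ♙ ♙ · ♗ ♙ ♙ ♙│2
1│· ♖ ♗ · · ♔ ♖ ·│1
  ─────────────────
  a b c d e f g h

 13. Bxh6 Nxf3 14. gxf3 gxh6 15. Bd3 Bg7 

  a b c d e f g h
  ─────────────────
8│· · · ♜ · · · ♜│8
7│♟ ♚ · · ♟ ♟ ♝ ♟│7
6│♝ · · · · · · ♟│6
5│· ♟ · ♟ · · · ·│5
4│· · · ♙ · · · ·│4
3│· · · ♗ · ♙ · ·│3
2│♙ ♙ ♙ · · ♙ · ♙│2
1│· ♖ · · · ♔ ♖ ·│1
  ─────────────────
  a b c d e f g h



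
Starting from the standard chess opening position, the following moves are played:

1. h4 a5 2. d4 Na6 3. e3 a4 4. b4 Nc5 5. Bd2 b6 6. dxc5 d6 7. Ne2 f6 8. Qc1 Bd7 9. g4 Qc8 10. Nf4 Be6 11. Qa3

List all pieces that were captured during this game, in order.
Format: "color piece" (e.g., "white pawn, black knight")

Tracking captures:
  dxc5: captured black knight

black knight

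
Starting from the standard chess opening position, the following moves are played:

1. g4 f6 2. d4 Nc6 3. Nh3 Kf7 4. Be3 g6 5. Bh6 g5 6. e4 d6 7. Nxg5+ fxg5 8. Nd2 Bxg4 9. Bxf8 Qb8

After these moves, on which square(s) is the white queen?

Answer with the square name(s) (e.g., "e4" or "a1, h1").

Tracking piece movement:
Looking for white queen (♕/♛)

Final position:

  a b c d e f g h
  ─────────────────
8│♜ ♛ · · · ♗ ♞ ♜│8
7│♟ ♟ ♟ · ♟ ♚ · ♟│7
6│· · ♞ ♟ · · · ·│6
5│· · · · · · ♟ ·│5
4│· · · ♙ ♙ · ♝ ·│4
3│· · · · · · · ·│3
2│♙ ♙ ♙ ♘ · ♙ · ♙│2
1│♖ · · ♕ ♔ ♗ · ♖│1
  ─────────────────
  a b c d e f g h


d1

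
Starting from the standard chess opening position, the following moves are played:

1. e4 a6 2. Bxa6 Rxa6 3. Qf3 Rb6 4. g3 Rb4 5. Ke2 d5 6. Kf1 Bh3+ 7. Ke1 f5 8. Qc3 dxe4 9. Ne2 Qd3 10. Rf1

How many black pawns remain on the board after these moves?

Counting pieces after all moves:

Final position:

  a b c d e f g h
  ─────────────────
8│· ♞ · · ♚ ♝ ♞ ♜│8
7│· ♟ ♟ · ♟ · ♟ ♟│7
6│· · · · · · · ·│6
5│· · · · · ♟ · ·│5
4│· ♜ · · ♟ · · ·│4
3│· · ♕ ♛ · · ♙ ♝│3
2│♙ ♙ ♙ ♙ ♘ ♙ · ♙│2
1│♖ ♘ ♗ · ♔ ♖ · ·│1
  ─────────────────
  a b c d e f g h


7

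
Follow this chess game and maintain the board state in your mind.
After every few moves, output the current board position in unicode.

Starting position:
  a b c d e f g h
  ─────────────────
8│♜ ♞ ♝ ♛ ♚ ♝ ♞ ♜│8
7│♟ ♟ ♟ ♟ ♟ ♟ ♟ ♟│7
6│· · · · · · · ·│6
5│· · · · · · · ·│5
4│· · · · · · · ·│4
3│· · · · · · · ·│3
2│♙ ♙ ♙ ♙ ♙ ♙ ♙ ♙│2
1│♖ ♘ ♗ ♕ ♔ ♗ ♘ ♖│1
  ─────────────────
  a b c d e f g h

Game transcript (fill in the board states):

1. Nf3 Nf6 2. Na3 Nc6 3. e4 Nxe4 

  a b c d e f g h
  ─────────────────
8│♜ · ♝ ♛ ♚ ♝ · ♜│8
7│♟ ♟ ♟ ♟ ♟ ♟ ♟ ♟│7
6│· · ♞ · · · · ·│6
5│· · · · · · · ·│5
4│· · · · ♞ · · ·│4
3│♘ · · · · ♘ · ·│3
2│♙ ♙ ♙ ♙ · ♙ ♙ ♙│2
1│♖ · ♗ ♕ ♔ ♗ · ♖│1
  ─────────────────
  a b c d e f g h

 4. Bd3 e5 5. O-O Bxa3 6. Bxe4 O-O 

  a b c d e f g h
  ─────────────────
8│♜ · ♝ ♛ · ♜ ♚ ·│8
7│♟ ♟ ♟ ♟ · ♟ ♟ ♟│7
6│· · ♞ · · · · ·│6
5│· · · · ♟ · · ·│5
4│· · · · ♗ · · ·│4
3│♝ · · · · ♘ · ·│3
2│♙ ♙ ♙ ♙ · ♙ ♙ ♙│2
1│♖ · ♗ ♕ · ♖ ♔ ·│1
  ─────────────────
  a b c d e f g h

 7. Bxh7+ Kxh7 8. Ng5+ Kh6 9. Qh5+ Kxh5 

  a b c d e f g h
  ─────────────────
8│♜ · ♝ ♛ · ♜ · ·│8
7│♟ ♟ ♟ ♟ · ♟ ♟ ·│7
6│· · ♞ · · · · ·│6
5│· · · · ♟ · ♘ ♚│5
4│· · · · · · · ·│4
3│♝ · · · · · · ·│3
2│♙ ♙ ♙ ♙ · ♙ ♙ ♙│2
1│♖ · ♗ · · ♖ ♔ ·│1
  ─────────────────
  a b c d e f g h

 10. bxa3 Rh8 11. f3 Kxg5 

  a b c d e f g h
  ─────────────────
8│♜ · ♝ ♛ · · · ♜│8
7│♟ ♟ ♟ ♟ · ♟ ♟ ·│7
6│· · ♞ · · · · ·│6
5│· · · · ♟ · ♚ ·│5
4│· · · · · · · ·│4
3│♙ · · · · ♙ · ·│3
2│♙ · ♙ ♙ · · ♙ ♙│2
1│♖ · ♗ · · ♖ ♔ ·│1
  ─────────────────
  a b c d e f g h


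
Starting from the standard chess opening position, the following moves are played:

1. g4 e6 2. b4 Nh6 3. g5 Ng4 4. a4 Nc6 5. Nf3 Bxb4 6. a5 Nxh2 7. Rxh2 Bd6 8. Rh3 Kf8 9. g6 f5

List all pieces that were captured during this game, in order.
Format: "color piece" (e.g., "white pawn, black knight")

Tracking captures:
  Bxb4: captured white pawn
  Nxh2: captured white pawn
  Rxh2: captured black knight

white pawn, white pawn, black knight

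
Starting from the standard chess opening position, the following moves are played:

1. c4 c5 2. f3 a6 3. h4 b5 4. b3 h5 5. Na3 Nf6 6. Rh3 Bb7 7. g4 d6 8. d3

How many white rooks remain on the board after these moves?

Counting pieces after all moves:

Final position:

  a b c d e f g h
  ─────────────────
8│♜ ♞ · ♛ ♚ ♝ · ♜│8
7│· ♝ · · ♟ ♟ ♟ ·│7
6│♟ · · ♟ · ♞ · ·│6
5│· ♟ ♟ · · · · ♟│5
4│· · ♙ · · · ♙ ♙│4
3│♘ ♙ · ♙ · ♙ · ♖│3
2│♙ · · · ♙ · · ·│2
1│♖ · ♗ ♕ ♔ ♗ ♘ ·│1
  ─────────────────
  a b c d e f g h


2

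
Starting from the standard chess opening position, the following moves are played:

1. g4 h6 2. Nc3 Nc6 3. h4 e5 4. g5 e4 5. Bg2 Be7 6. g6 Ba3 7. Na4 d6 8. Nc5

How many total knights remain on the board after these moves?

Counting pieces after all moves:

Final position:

  a b c d e f g h
  ─────────────────
8│♜ · ♝ ♛ ♚ · ♞ ♜│8
7│♟ ♟ ♟ · · ♟ ♟ ·│7
6│· · ♞ ♟ · · ♙ ♟│6
5│· · ♘ · · · · ·│5
4│· · · · ♟ · · ♙│4
3│♝ · · · · · · ·│3
2│♙ ♙ ♙ ♙ ♙ ♙ ♗ ·│2
1│♖ · ♗ ♕ ♔ · ♘ ♖│1
  ─────────────────
  a b c d e f g h


4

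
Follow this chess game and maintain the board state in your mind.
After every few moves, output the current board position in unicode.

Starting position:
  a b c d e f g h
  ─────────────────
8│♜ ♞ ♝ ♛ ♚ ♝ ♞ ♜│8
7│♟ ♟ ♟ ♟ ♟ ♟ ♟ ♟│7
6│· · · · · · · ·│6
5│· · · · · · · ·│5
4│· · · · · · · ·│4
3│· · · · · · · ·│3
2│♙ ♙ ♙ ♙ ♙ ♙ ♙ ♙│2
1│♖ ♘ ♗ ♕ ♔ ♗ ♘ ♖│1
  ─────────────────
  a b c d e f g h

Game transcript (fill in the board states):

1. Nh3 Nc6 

  a b c d e f g h
  ─────────────────
8│♜ · ♝ ♛ ♚ ♝ ♞ ♜│8
7│♟ ♟ ♟ ♟ ♟ ♟ ♟ ♟│7
6│· · ♞ · · · · ·│6
5│· · · · · · · ·│5
4│· · · · · · · ·│4
3│· · · · · · · ♘│3
2│♙ ♙ ♙ ♙ ♙ ♙ ♙ ♙│2
1│♖ ♘ ♗ ♕ ♔ ♗ · ♖│1
  ─────────────────
  a b c d e f g h

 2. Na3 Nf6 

  a b c d e f g h
  ─────────────────
8│♜ · ♝ ♛ ♚ ♝ · ♜│8
7│♟ ♟ ♟ ♟ ♟ ♟ ♟ ♟│7
6│· · ♞ · · ♞ · ·│6
5│· · · · · · · ·│5
4│· · · · · · · ·│4
3│♘ · · · · · · ♘│3
2│♙ ♙ ♙ ♙ ♙ ♙ ♙ ♙│2
1│♖ · ♗ ♕ ♔ ♗ · ♖│1
  ─────────────────
  a b c d e f g h

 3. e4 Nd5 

  a b c d e f g h
  ─────────────────
8│♜ · ♝ ♛ ♚ ♝ · ♜│8
7│♟ ♟ ♟ ♟ ♟ ♟ ♟ ♟│7
6│· · ♞ · · · · ·│6
5│· · · ♞ · · · ·│5
4│· · · · ♙ · · ·│4
3│♘ · · · · · · ♘│3
2│♙ ♙ ♙ ♙ · ♙ ♙ ♙│2
1│♖ · ♗ ♕ ♔ ♗ · ♖│1
  ─────────────────
  a b c d e f g h

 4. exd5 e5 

  a b c d e f g h
  ─────────────────
8│♜ · ♝ ♛ ♚ ♝ · ♜│8
7│♟ ♟ ♟ ♟ · ♟ ♟ ♟│7
6│· · ♞ · · · · ·│6
5│· · · ♙ ♟ · · ·│5
4│· · · · · · · ·│4
3│♘ · · · · · · ♘│3
2│♙ ♙ ♙ ♙ · ♙ ♙ ♙│2
1│♖ · ♗ ♕ ♔ ♗ · ♖│1
  ─────────────────
  a b c d e f g h

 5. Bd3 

  a b c d e f g h
  ─────────────────
8│♜ · ♝ ♛ ♚ ♝ · ♜│8
7│♟ ♟ ♟ ♟ · ♟ ♟ ♟│7
6│· · ♞ · · · · ·│6
5│· · · ♙ ♟ · · ·│5
4│· · · · · · · ·│4
3│♘ · · ♗ · · · ♘│3
2│♙ ♙ ♙ ♙ · ♙ ♙ ♙│2
1│♖ · ♗ ♕ ♔ · · ♖│1
  ─────────────────
  a b c d e f g h


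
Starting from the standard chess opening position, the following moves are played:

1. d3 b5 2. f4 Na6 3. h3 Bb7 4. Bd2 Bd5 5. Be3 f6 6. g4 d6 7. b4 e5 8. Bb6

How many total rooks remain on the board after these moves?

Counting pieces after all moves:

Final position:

  a b c d e f g h
  ─────────────────
8│♜ · · ♛ ♚ ♝ ♞ ♜│8
7│♟ · ♟ · · · ♟ ♟│7
6│♞ ♗ · ♟ · ♟ · ·│6
5│· ♟ · ♝ ♟ · · ·│5
4│· ♙ · · · ♙ ♙ ·│4
3│· · · ♙ · · · ♙│3
2│♙ · ♙ · ♙ · · ·│2
1│♖ ♘ · ♕ ♔ ♗ ♘ ♖│1
  ─────────────────
  a b c d e f g h


4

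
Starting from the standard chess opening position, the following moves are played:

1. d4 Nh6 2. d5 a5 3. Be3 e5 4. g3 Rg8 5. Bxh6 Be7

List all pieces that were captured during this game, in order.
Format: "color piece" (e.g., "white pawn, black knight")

Tracking captures:
  Bxh6: captured black knight

black knight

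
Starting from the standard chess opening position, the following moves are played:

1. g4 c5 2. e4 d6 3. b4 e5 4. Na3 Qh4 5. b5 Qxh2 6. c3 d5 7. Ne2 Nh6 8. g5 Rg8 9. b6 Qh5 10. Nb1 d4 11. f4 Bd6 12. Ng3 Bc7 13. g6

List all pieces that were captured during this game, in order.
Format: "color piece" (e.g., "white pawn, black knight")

Tracking captures:
  Qxh2: captured white pawn

white pawn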